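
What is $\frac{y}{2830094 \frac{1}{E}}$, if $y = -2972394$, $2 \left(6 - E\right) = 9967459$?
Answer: $\frac{14813589829059}{2830094} \approx 5.2343 \cdot 10^{6}$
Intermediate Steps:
$E = - \frac{9967447}{2}$ ($E = 6 - \frac{9967459}{2} = - \frac{9967447}{2} \approx -4.9837 \cdot 10^{6}$)
$\frac{y}{2830094 \frac{1}{E}} = - \frac{2972394}{2830094 \frac{1}{- \frac{9967447}{2}}} = - \frac{2972394}{2830094 \left(- \frac{2}{9967447}\right)} = - \frac{2972394}{- \frac{5660188}{9967447}} = \left(-2972394\right) \left(- \frac{9967447}{5660188}\right) = \frac{14813589829059}{2830094}$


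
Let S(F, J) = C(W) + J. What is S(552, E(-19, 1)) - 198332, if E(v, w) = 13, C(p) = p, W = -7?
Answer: -198326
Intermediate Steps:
S(F, J) = -7 + J
S(552, E(-19, 1)) - 198332 = (-7 + 13) - 198332 = 6 - 198332 = -198326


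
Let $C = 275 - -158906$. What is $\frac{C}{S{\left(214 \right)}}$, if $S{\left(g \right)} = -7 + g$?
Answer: $\frac{159181}{207} \approx 768.99$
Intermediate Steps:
$C = 159181$ ($C = 275 + 158906 = 159181$)
$\frac{C}{S{\left(214 \right)}} = \frac{159181}{-7 + 214} = \frac{159181}{207}$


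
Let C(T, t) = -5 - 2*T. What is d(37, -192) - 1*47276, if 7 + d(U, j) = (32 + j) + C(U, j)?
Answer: -47522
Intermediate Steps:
d(U, j) = 20 + j - 2*U (d(U, j) = -7 + ((32 + j) + (-5 - 2*U)) = -7 + (27 + j - 2*U) = 20 + j - 2*U)
d(37, -192) - 1*47276 = (20 - 192 - 2*37) - 1*47276 = (20 - 192 - 74) - 47276 = -246 - 47276 = -47522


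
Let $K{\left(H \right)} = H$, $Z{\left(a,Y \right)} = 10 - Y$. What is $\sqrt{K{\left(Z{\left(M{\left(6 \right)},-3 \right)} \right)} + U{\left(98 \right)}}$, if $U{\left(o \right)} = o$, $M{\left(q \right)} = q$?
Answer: $\sqrt{111} \approx 10.536$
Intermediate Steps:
$\sqrt{K{\left(Z{\left(M{\left(6 \right)},-3 \right)} \right)} + U{\left(98 \right)}} = \sqrt{\left(10 - -3\right) + 98} = \sqrt{\left(10 + 3\right) + 98} = \sqrt{13 + 98} = \sqrt{111}$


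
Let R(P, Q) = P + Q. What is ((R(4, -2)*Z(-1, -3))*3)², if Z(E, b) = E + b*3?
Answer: 3600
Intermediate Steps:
Z(E, b) = E + 3*b
((R(4, -2)*Z(-1, -3))*3)² = (((4 - 2)*(-1 + 3*(-3)))*3)² = ((2*(-1 - 9))*3)² = ((2*(-10))*3)² = (-20*3)² = (-60)² = 3600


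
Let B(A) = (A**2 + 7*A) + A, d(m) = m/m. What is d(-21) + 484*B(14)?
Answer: 149073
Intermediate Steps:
d(m) = 1
B(A) = A**2 + 8*A
d(-21) + 484*B(14) = 1 + 484*(14*(8 + 14)) = 1 + 484*(14*22) = 1 + 484*308 = 1 + 149072 = 149073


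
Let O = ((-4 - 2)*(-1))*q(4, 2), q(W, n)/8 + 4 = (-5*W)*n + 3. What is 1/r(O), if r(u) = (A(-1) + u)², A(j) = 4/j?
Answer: 1/3888784 ≈ 2.5715e-7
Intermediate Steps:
q(W, n) = -8 - 40*W*n (q(W, n) = -32 + 8*((-5*W)*n + 3) = -32 + 8*(-5*W*n + 3) = -32 + 8*(3 - 5*W*n) = -32 + (24 - 40*W*n) = -8 - 40*W*n)
O = -1968 (O = ((-4 - 2)*(-1))*(-8 - 40*4*2) = (-6*(-1))*(-8 - 320) = 6*(-328) = -1968)
r(u) = (-4 + u)² (r(u) = (4/(-1) + u)² = (4*(-1) + u)² = (-4 + u)²)
1/r(O) = 1/((-4 - 1968)²) = 1/((-1972)²) = 1/3888784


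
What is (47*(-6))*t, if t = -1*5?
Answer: 1410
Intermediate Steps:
t = -5
(47*(-6))*t = (47*(-6))*(-5) = -282*(-5) = 1410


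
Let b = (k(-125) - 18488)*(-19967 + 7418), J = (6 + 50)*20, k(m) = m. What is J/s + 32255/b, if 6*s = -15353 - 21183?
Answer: -196055302495/1066734910479 ≈ -0.18379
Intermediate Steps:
s = -18268/3 (s = (-15353 - 21183)/6 = (⅙)*(-36536) = -18268/3 ≈ -6089.3)
J = 1120 (J = 56*20 = 1120)
b = 233574537 (b = (-125 - 18488)*(-19967 + 7418) = -18613*(-12549) = 233574537)
J/s + 32255/b = 1120/(-18268/3) + 32255/233574537 = 1120*(-3/18268) + 32255*(1/233574537) = -840/4567 + 32255/233574537 = -196055302495/1066734910479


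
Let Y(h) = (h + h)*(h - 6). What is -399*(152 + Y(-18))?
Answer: -405384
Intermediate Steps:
Y(h) = 2*h*(-6 + h) (Y(h) = (2*h)*(-6 + h) = 2*h*(-6 + h))
-399*(152 + Y(-18)) = -399*(152 + 2*(-18)*(-6 - 18)) = -399*(152 + 2*(-18)*(-24)) = -399*(152 + 864) = -399*1016 = -405384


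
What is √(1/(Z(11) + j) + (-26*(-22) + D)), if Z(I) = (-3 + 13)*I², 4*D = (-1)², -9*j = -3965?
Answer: √505116511005/29710 ≈ 23.922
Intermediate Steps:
j = 3965/9 (j = -⅑*(-3965) = 3965/9 ≈ 440.56)
D = ¼ (D = (¼)*(-1)² = (¼)*1 = ¼ ≈ 0.25000)
Z(I) = 10*I²
√(1/(Z(11) + j) + (-26*(-22) + D)) = √(1/(10*11² + 3965/9) + (-26*(-22) + ¼)) = √(1/(10*121 + 3965/9) + (572 + ¼)) = √(1/(1210 + 3965/9) + 2289/4) = √(1/(14855/9) + 2289/4) = √(9/14855 + 2289/4) = √(34003131/59420) = √505116511005/29710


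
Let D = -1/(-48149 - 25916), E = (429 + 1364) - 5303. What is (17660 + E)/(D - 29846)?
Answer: -1048019750/2210543989 ≈ -0.47410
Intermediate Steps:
E = -3510 (E = 1793 - 5303 = -3510)
D = 1/74065 (D = -1/(-74065) = -1*(-1/74065) = 1/74065 ≈ 1.3502e-5)
(17660 + E)/(D - 29846) = (17660 - 3510)/(1/74065 - 29846) = 14150/(-2210543989/74065) = 14150*(-74065/2210543989) = -1048019750/2210543989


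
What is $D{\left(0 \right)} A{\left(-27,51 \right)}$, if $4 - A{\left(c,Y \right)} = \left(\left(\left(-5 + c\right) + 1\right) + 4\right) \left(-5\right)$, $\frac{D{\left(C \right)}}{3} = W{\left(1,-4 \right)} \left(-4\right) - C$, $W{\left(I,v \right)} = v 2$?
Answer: $-12576$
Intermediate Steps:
$W{\left(I,v \right)} = 2 v$
$D{\left(C \right)} = 96 - 3 C$ ($D{\left(C \right)} = 3 \left(2 \left(-4\right) \left(-4\right) - C\right) = 3 \left(\left(-8\right) \left(-4\right) - C\right) = 3 \left(32 - C\right) = 96 - 3 C$)
$A{\left(c,Y \right)} = 4 + 5 c$ ($A{\left(c,Y \right)} = 4 - \left(\left(\left(-5 + c\right) + 1\right) + 4\right) \left(-5\right) = 4 - \left(\left(-4 + c\right) + 4\right) \left(-5\right) = 4 - c \left(-5\right) = 4 - - 5 c = 4 + 5 c$)
$D{\left(0 \right)} A{\left(-27,51 \right)} = \left(96 - 0\right) \left(4 + 5 \left(-27\right)\right) = \left(96 + 0\right) \left(4 - 135\right) = 96 \left(-131\right) = -12576$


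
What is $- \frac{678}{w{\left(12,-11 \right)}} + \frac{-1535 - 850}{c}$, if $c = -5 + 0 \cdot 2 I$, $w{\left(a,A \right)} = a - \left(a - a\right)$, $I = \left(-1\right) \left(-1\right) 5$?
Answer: $\frac{841}{2} \approx 420.5$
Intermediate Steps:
$I = 5$ ($I = 1 \cdot 5 = 5$)
$w{\left(a,A \right)} = a$ ($w{\left(a,A \right)} = a - 0 = a + 0 = a$)
$c = -5$ ($c = -5 + 0 \cdot 2 \cdot 5 = -5 + 0 \cdot 5 = -5 + 0 = -5$)
$- \frac{678}{w{\left(12,-11 \right)}} + \frac{-1535 - 850}{c} = - \frac{678}{12} + \frac{-1535 - 850}{-5} = \left(-678\right) \frac{1}{12} + \left(-1535 - 850\right) \left(- \frac{1}{5}\right) = - \frac{113}{2} - -477 = - \frac{113}{2} + 477 = \frac{841}{2}$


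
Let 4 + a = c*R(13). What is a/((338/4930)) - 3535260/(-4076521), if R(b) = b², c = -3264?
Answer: -5543021519600360/688932049 ≈ -8.0458e+6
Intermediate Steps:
a = -551620 (a = -4 - 3264*13² = -4 - 3264*169 = -4 - 551616 = -551620)
a/((338/4930)) - 3535260/(-4076521) = -551620/(338/4930) - 3535260/(-4076521) = -551620/((1/4930)*338) - 3535260*(-1/4076521) = -551620/169/2465 + 3535260/4076521 = -551620*2465/169 + 3535260/4076521 = -1359743300/169 + 3535260/4076521 = -5543021519600360/688932049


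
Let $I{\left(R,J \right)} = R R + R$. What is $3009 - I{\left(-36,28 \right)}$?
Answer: $1749$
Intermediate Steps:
$I{\left(R,J \right)} = R + R^{2}$ ($I{\left(R,J \right)} = R^{2} + R = R + R^{2}$)
$3009 - I{\left(-36,28 \right)} = 3009 - - 36 \left(1 - 36\right) = 3009 - \left(-36\right) \left(-35\right) = 3009 - 1260 = 1749$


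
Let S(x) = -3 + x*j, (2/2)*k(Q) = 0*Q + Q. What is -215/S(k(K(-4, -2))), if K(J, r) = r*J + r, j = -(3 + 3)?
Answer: 215/39 ≈ 5.5128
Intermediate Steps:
j = -6 (j = -1*6 = -6)
K(J, r) = r + J*r (K(J, r) = J*r + r = r + J*r)
k(Q) = Q (k(Q) = 0*Q + Q = 0 + Q = Q)
S(x) = -3 - 6*x (S(x) = -3 + x*(-6) = -3 - 6*x)
-215/S(k(K(-4, -2))) = -215/(-3 - (-12)*(1 - 4)) = -215/(-3 - (-12)*(-3)) = -215/(-3 - 6*6) = -215/(-3 - 36) = -215/(-39) = -215*(-1/39) = 215/39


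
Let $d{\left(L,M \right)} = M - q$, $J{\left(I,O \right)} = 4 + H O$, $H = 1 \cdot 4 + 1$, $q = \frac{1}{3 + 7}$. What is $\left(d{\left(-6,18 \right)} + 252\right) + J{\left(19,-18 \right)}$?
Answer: $\frac{1839}{10} \approx 183.9$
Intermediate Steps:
$q = \frac{1}{10} \approx 0.1$
$H = 5$ ($H = 4 + 1 = 5$)
$J{\left(I,O \right)} = 4 + 5 O$
$d{\left(L,M \right)} = - \frac{1}{10} + M$ ($d{\left(L,M \right)} = M - \frac{1}{10} = - \frac{1}{10} + M$)
$\left(d{\left(-6,18 \right)} + 252\right) + J{\left(19,-18 \right)} = \left(\left(- \frac{1}{10} + 18\right) + 252\right) + \left(4 + 5 \left(-18\right)\right) = \left(\frac{179}{10} + 252\right) + \left(4 - 90\right) = \frac{2699}{10} - 86 = \frac{1839}{10}$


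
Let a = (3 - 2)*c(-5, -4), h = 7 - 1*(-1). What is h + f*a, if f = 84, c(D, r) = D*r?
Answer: 1688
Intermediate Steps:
h = 8 (h = 7 + 1 = 8)
a = 20 (a = (3 - 2)*(-5*(-4)) = 1*20 = 20)
h + f*a = 8 + 84*20 = 8 + 1680 = 1688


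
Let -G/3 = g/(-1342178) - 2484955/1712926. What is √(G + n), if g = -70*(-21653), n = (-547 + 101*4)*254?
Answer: I*√47986010209266795174982823062/1149525796414 ≈ 190.56*I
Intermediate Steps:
n = -36322 (n = (-547 + 404)*254 = -143*254 = -36322)
g = 1515710
G = 8897326499175/1149525796414 (G = -3*(1515710/(-1342178) - 2484955/1712926) = -3*(1515710*(-1/1342178) - 2484955*1/1712926) = -3*(-757855/671089 - 2484955/1712926) = -3*(-2965775499725/1149525796414) = 8897326499175/1149525796414 ≈ 7.7400)
√(G + n) = √(8897326499175/1149525796414 - 36322) = √(-41744178650850133/1149525796414) = I*√47986010209266795174982823062/1149525796414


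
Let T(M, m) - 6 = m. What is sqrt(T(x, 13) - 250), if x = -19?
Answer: I*sqrt(231) ≈ 15.199*I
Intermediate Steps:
T(M, m) = 6 + m
sqrt(T(x, 13) - 250) = sqrt((6 + 13) - 250) = sqrt(19 - 250) = sqrt(-231) = I*sqrt(231)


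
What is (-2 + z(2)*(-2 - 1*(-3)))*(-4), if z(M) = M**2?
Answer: -8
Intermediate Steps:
(-2 + z(2)*(-2 - 1*(-3)))*(-4) = (-2 + 2**2*(-2 - 1*(-3)))*(-4) = (-2 + 4*(-2 + 3))*(-4) = (-2 + 4*1)*(-4) = (-2 + 4)*(-4) = 2*(-4) = -8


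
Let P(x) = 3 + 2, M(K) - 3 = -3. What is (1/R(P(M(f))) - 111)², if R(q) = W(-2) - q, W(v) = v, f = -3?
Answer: 605284/49 ≈ 12353.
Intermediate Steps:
M(K) = 0 (M(K) = 3 - 3 = 0)
P(x) = 5
R(q) = -2 - q
(1/R(P(M(f))) - 111)² = (1/(-2 - 1*5) - 111)² = (1/(-2 - 5) - 111)² = (1/(-7) - 111)² = (-⅐ - 111)² = (-778/7)² = 605284/49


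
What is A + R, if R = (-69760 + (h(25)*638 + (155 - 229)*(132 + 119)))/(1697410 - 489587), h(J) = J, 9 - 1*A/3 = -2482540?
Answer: 8995439270097/1207823 ≈ 7.4476e+6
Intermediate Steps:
A = 7447647 (A = 27 - 3*(-2482540) = 27 + 7447620 = 7447647)
R = -72384/1207823 (R = (-69760 + (25*638 + (155 - 229)*(132 + 119)))/(1697410 - 489587) = (-69760 + (15950 - 74*251))/1207823 = (-69760 + (15950 - 18574))*(1/1207823) = (-69760 - 2624)*(1/1207823) = -72384*1/1207823 = -72384/1207823 ≈ -0.059929)
A + R = 7447647 - 72384/1207823 = 8995439270097/1207823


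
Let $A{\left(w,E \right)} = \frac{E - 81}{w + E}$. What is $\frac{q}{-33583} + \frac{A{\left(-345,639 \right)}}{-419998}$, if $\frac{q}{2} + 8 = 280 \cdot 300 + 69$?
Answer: $- \frac{3459937407263}{691134848866} \approx -5.0062$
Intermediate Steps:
$A{\left(w,E \right)} = \frac{-81 + E}{E + w}$
$q = 168122$ ($q = -16 + 2 \left(280 \cdot 300 + 69\right) = -16 + 2 \left(84000 + 69\right) = -16 + 2 \cdot 84069 = -16 + 168138 = 168122$)
$\frac{q}{-33583} + \frac{A{\left(-345,639 \right)}}{-419998} = \frac{168122}{-33583} + \frac{\frac{1}{639 - 345} \left(-81 + 639\right)}{-419998} = 168122 \left(- \frac{1}{33583}\right) + \frac{1}{294} \cdot 558 \left(- \frac{1}{419998}\right) = - \frac{168122}{33583} + \frac{1}{294} \cdot 558 \left(- \frac{1}{419998}\right) = - \frac{168122}{33583} + \frac{93}{49} \left(- \frac{1}{419998}\right) = - \frac{168122}{33583} - \frac{93}{20579902} = - \frac{3459937407263}{691134848866}$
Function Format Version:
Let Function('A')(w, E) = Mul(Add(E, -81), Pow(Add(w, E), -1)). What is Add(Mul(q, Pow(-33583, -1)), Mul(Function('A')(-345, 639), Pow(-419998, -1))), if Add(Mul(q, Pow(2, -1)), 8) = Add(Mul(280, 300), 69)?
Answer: Rational(-3459937407263, 691134848866) ≈ -5.0062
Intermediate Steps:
Function('A')(w, E) = Mul(Pow(Add(E, w), -1), Add(-81, E)) (Function('A')(w, E) = Mul(Add(-81, E), Pow(Add(E, w), -1)) = Mul(Pow(Add(E, w), -1), Add(-81, E)))
q = 168122 (q = Add(-16, Mul(2, Add(Mul(280, 300), 69))) = Add(-16, Mul(2, Add(84000, 69))) = Add(-16, Mul(2, 84069)) = Add(-16, 168138) = 168122)
Add(Mul(q, Pow(-33583, -1)), Mul(Function('A')(-345, 639), Pow(-419998, -1))) = Add(Mul(168122, Pow(-33583, -1)), Mul(Mul(Pow(Add(639, -345), -1), Add(-81, 639)), Pow(-419998, -1))) = Add(Mul(168122, Rational(-1, 33583)), Mul(Mul(Pow(294, -1), 558), Rational(-1, 419998))) = Add(Rational(-168122, 33583), Mul(Mul(Rational(1, 294), 558), Rational(-1, 419998))) = Add(Rational(-168122, 33583), Mul(Rational(93, 49), Rational(-1, 419998))) = Add(Rational(-168122, 33583), Rational(-93, 20579902)) = Rational(-3459937407263, 691134848866)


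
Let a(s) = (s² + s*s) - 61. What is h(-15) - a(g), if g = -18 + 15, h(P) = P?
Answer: 28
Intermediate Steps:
g = -3
a(s) = -61 + 2*s² (a(s) = (s² + s²) - 61 = 2*s² - 61 = -61 + 2*s²)
h(-15) - a(g) = -15 - (-61 + 2*(-3)²) = -15 - (-61 + 2*9) = -15 - (-61 + 18) = -15 - 1*(-43) = -15 + 43 = 28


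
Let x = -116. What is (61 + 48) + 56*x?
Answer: -6387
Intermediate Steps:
(61 + 48) + 56*x = (61 + 48) + 56*(-116) = 109 - 6496 = -6387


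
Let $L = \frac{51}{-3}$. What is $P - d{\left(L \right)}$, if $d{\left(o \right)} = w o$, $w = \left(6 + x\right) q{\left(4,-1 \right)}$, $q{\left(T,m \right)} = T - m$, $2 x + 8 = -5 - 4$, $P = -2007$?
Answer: $- \frac{4439}{2} \approx -2219.5$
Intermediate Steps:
$x = - \frac{17}{2}$ ($x = -4 + \frac{-5 - 4}{2} = -4 + \frac{1}{2} \left(-9\right) = -4 - \frac{9}{2} = - \frac{17}{2} \approx -8.5$)
$w = - \frac{25}{2}$ ($w = \left(6 - \frac{17}{2}\right) \left(4 - -1\right) = - \frac{5 \left(4 + 1\right)}{2} = \left(- \frac{5}{2}\right) 5 = - \frac{25}{2} \approx -12.5$)
$L = -17$ ($L = 51 \left(- \frac{1}{3}\right) = -17$)
$d{\left(o \right)} = - \frac{25 o}{2}$
$P - d{\left(L \right)} = -2007 - \left(- \frac{25}{2}\right) \left(-17\right) = -2007 - \frac{425}{2} = - \frac{4439}{2}$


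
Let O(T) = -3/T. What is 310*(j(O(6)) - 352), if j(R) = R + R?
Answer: -109430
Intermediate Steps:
j(R) = 2*R
310*(j(O(6)) - 352) = 310*(2*(-3/6) - 352) = 310*(2*(-3*1/6) - 352) = 310*(2*(-1/2) - 352) = 310*(-1 - 352) = 310*(-353) = -109430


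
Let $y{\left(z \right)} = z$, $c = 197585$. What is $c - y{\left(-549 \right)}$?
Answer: $198134$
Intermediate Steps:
$c - y{\left(-549 \right)} = 197585 - -549 = 197585 + 549 = 198134$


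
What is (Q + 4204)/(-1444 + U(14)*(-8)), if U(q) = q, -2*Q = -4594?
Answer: -6501/1556 ≈ -4.1780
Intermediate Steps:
Q = 2297 (Q = -½*(-4594) = 2297)
(Q + 4204)/(-1444 + U(14)*(-8)) = (2297 + 4204)/(-1444 + 14*(-8)) = 6501/(-1444 - 112) = 6501/(-1556) = 6501*(-1/1556) = -6501/1556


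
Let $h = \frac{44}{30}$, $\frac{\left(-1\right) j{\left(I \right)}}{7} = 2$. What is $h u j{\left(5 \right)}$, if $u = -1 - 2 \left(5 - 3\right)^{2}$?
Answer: $\frac{924}{5} \approx 184.8$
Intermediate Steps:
$j{\left(I \right)} = -14$ ($j{\left(I \right)} = \left(-7\right) 2 = -14$)
$u = -9$ ($u = -1 - 2 \cdot 2^{2} = -1 - 8 = -9$)
$h = \frac{22}{15}$ ($h = 44 \cdot \frac{1}{30} = \frac{22}{15} \approx 1.4667$)
$h u j{\left(5 \right)} = \frac{22}{15} \left(-9\right) \left(-14\right) = \left(- \frac{66}{5}\right) \left(-14\right) = \frac{924}{5}$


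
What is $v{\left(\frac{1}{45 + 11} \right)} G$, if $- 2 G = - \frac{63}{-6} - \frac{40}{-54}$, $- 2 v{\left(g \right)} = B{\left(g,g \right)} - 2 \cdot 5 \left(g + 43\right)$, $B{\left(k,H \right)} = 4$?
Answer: $- \frac{7243331}{6048} \approx -1197.6$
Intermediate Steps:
$v{\left(g \right)} = 213 + 5 g$ ($v{\left(g \right)} = - \frac{4 - 2 \cdot 5 \left(g + 43\right)}{2} = - \frac{4 - 10 \left(43 + g\right)}{2} = - \frac{4 - \left(430 + 10 g\right)}{2} = - \frac{-426 - 10 g}{2} = 213 + 5 g$)
$G = - \frac{607}{108}$ ($G = - \frac{- \frac{63}{-6} - \frac{40}{-54}}{2} = - \frac{\left(-63\right) \left(- \frac{1}{6}\right) - - \frac{20}{27}}{2} = - \frac{\frac{21}{2} + \frac{20}{27}}{2} = \left(- \frac{1}{2}\right) \frac{607}{54} = - \frac{607}{108} \approx -5.6204$)
$v{\left(\frac{1}{45 + 11} \right)} G = \left(213 + \frac{5}{45 + 11}\right) \left(- \frac{607}{108}\right) = \left(213 + \frac{5}{56}\right) \left(- \frac{607}{108}\right) = \frac{11933}{56} \left(- \frac{607}{108}\right) = - \frac{7243331}{6048}$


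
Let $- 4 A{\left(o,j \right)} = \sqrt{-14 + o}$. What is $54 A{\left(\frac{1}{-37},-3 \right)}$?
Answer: $- \frac{27 i \sqrt{19203}}{74} \approx - 50.561 i$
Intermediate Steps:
$A{\left(o,j \right)} = - \frac{\sqrt{-14 + o}}{4}$
$54 A{\left(\frac{1}{-37},-3 \right)} = 54 \left(- \frac{\sqrt{-14 + \frac{1}{-37}}}{4}\right) = 54 \left(- \frac{\sqrt{-14 - \frac{1}{37}}}{4}\right) = 54 \left(- \frac{\sqrt{- \frac{519}{37}}}{4}\right) = 54 \left(- \frac{\frac{1}{37} i \sqrt{19203}}{4}\right) = 54 \left(- \frac{i \sqrt{19203}}{148}\right) = - \frac{27 i \sqrt{19203}}{74}$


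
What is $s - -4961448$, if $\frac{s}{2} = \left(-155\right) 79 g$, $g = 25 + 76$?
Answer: $2487958$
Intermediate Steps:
$g = 101$
$s = -2473490$ ($s = 2 \left(-155\right) 79 \cdot 101 = 2 \left(\left(-12245\right) 101\right) = 2 \left(-1236745\right) = -2473490$)
$s - -4961448 = -2473490 - -4961448 = -2473490 + 4961448 = 2487958$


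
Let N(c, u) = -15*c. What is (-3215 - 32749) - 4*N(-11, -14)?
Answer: -36624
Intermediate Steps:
(-3215 - 32749) - 4*N(-11, -14) = (-3215 - 32749) - (-60)*(-11) = -35964 - 4*165 = -35964 - 660 = -36624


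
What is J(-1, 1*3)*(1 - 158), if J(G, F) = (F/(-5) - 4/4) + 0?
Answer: 1256/5 ≈ 251.20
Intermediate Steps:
J(G, F) = -1 - F/5 (J(G, F) = (F*(-⅕) - 4*¼) + 0 = (-F/5 - 1) + 0 = (-1 - F/5) + 0 = -1 - F/5)
J(-1, 1*3)*(1 - 158) = (-1 - 3/5)*(1 - 158) = (-1 - ⅕*3)*(-157) = (-1 - ⅗)*(-157) = -8/5*(-157) = 1256/5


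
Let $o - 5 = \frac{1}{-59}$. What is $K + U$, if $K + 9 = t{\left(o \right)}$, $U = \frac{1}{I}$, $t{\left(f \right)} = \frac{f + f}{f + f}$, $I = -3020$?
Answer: $- \frac{24161}{3020} \approx -8.0003$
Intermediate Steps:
$o = \frac{294}{59}$ ($o = 5 + \frac{1}{-59} = 5 - \frac{1}{59} = \frac{294}{59} \approx 4.983$)
$t{\left(f \right)} = 1$ ($t{\left(f \right)} = \frac{2 f}{2 f} = 2 f \frac{1}{2 f} = 1$)
$U = - \frac{1}{3020}$ ($U = \frac{1}{-3020} = - \frac{1}{3020} \approx -0.00033113$)
$K = -8$ ($K = -9 + 1 = -8$)
$K + U = -8 - \frac{1}{3020} = - \frac{24161}{3020}$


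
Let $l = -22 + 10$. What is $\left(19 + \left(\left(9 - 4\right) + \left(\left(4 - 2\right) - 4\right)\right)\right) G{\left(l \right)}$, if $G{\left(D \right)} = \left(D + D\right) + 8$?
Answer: $-352$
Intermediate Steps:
$l = -12$
$G{\left(D \right)} = 8 + 2 D$ ($G{\left(D \right)} = 2 D + 8 = 8 + 2 D$)
$\left(19 + \left(\left(9 - 4\right) + \left(\left(4 - 2\right) - 4\right)\right)\right) G{\left(l \right)} = \left(19 + \left(\left(9 - 4\right) + \left(\left(4 - 2\right) - 4\right)\right)\right) \left(8 + 2 \left(-12\right)\right) = \left(19 + \left(5 + \left(2 - 4\right)\right)\right) \left(8 - 24\right) = \left(19 + \left(5 - 2\right)\right) \left(-16\right) = \left(19 + 3\right) \left(-16\right) = 22 \left(-16\right) = -352$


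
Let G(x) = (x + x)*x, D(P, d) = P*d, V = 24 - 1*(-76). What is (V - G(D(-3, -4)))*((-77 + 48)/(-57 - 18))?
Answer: -5452/75 ≈ -72.693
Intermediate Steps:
V = 100 (V = 24 + 76 = 100)
G(x) = 2*x² (G(x) = (2*x)*x = 2*x²)
(V - G(D(-3, -4)))*((-77 + 48)/(-57 - 18)) = (100 - 2*(-3*(-4))²)*((-77 + 48)/(-57 - 18)) = (100 - 2*12²)*(-29/(-75)) = (100 - 2*144)*(-29*(-1/75)) = (100 - 1*288)*(29/75) = (100 - 288)*(29/75) = -188*29/75 = -5452/75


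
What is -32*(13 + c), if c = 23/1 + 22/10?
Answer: -6112/5 ≈ -1222.4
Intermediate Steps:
c = 126/5 (c = 23*1 + 22*(1/10) = 23 + 11/5 = 126/5 ≈ 25.200)
-32*(13 + c) = -32*(13 + 126/5) = -32*191/5 = -6112/5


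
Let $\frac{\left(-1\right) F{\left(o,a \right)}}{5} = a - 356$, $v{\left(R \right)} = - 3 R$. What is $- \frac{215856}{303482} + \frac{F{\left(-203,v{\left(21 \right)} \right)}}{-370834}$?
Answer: $- \frac{40341269347}{56270721994} \approx -0.71691$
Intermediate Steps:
$F{\left(o,a \right)} = 1780 - 5 a$ ($F{\left(o,a \right)} = - 5 \left(a - 356\right) = - 5 \left(-356 + a\right) = 1780 - 5 a$)
$- \frac{215856}{303482} + \frac{F{\left(-203,v{\left(21 \right)} \right)}}{-370834} = - \frac{215856}{303482} + \frac{1780 - 5 \left(\left(-3\right) 21\right)}{-370834} = \left(-215856\right) \frac{1}{303482} + \left(1780 - -315\right) \left(- \frac{1}{370834}\right) = - \frac{107928}{151741} + \left(1780 + 315\right) \left(- \frac{1}{370834}\right) = - \frac{107928}{151741} + 2095 \left(- \frac{1}{370834}\right) = - \frac{107928}{151741} - \frac{2095}{370834} = - \frac{40341269347}{56270721994}$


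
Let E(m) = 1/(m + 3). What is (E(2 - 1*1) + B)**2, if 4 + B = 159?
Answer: 385641/16 ≈ 24103.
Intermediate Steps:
B = 155 (B = -4 + 159 = 155)
E(m) = 1/(3 + m)
(E(2 - 1*1) + B)**2 = (1/(3 + (2 - 1*1)) + 155)**2 = (1/(3 + (2 - 1)) + 155)**2 = (1/(3 + 1) + 155)**2 = (1/4 + 155)**2 = (621/4)**2 = 385641/16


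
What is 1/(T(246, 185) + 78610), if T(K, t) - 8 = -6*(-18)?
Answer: 1/78726 ≈ 1.2702e-5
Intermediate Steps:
T(K, t) = 116 (T(K, t) = 8 - 6*(-18) = 8 + 108 = 116)
1/(T(246, 185) + 78610) = 1/(116 + 78610) = 1/78726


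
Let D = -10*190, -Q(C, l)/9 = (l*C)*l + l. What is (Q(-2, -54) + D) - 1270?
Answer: 49804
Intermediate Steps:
Q(C, l) = -9*l - 9*C*l² (Q(C, l) = -9*((l*C)*l + l) = -9*((C*l)*l + l) = -9*(C*l² + l) = -9*(l + C*l²) = -9*l - 9*C*l²)
D = -1900
(Q(-2, -54) + D) - 1270 = (-9*(-54)*(1 - 2*(-54)) - 1900) - 1270 = (-9*(-54)*(1 + 108) - 1900) - 1270 = (-9*(-54)*109 - 1900) - 1270 = (52974 - 1900) - 1270 = 51074 - 1270 = 49804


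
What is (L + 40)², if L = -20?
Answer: 400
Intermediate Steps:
(L + 40)² = (-20 + 40)² = 20² = 400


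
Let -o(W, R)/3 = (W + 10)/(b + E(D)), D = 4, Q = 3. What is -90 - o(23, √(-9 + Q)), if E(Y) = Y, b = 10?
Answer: -1161/14 ≈ -82.929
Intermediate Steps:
o(W, R) = -15/7 - 3*W/14 (o(W, R) = -3*(W + 10)/(10 + 4) = -3*(10 + W)/14 = -3*(5/7 + W/14) = -15/7 - 3*W/14)
-90 - o(23, √(-9 + Q)) = -90 - (-15/7 - 3/14*23) = -90 - (-15/7 - 69/14) = -90 - 1*(-99/14) = -90 + 99/14 = -1161/14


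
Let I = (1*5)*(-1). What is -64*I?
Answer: 320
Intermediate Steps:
I = -5 (I = 5*(-1) = -5)
-64*I = -64*(-5) = 320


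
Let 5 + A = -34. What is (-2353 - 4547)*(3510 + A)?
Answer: -23949900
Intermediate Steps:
A = -39 (A = -5 - 34 = -39)
(-2353 - 4547)*(3510 + A) = (-2353 - 4547)*(3510 - 39) = -6900*3471 = -23949900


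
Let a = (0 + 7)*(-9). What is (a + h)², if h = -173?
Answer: 55696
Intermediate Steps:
a = -63 (a = 7*(-9) = -63)
(a + h)² = (-63 - 173)² = (-236)² = 55696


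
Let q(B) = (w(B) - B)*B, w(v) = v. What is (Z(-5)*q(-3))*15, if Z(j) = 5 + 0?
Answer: 0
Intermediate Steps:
Z(j) = 5
q(B) = 0 (q(B) = (B - B)*B = 0*B = 0)
(Z(-5)*q(-3))*15 = (5*0)*15 = 0*15 = 0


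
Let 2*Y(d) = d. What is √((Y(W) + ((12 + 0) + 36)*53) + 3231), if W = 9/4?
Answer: √92418/4 ≈ 76.001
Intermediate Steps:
W = 9/4 (W = 9*(¼) = 9/4 ≈ 2.2500)
Y(d) = d/2
√((Y(W) + ((12 + 0) + 36)*53) + 3231) = √(((½)*(9/4) + ((12 + 0) + 36)*53) + 3231) = √((9/8 + (12 + 36)*53) + 3231) = √((9/8 + 48*53) + 3231) = √((9/8 + 2544) + 3231) = √(20361/8 + 3231) = √(46209/8) = √92418/4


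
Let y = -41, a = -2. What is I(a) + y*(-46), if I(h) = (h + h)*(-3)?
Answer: 1898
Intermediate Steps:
I(h) = -6*h (I(h) = (2*h)*(-3) = -6*h)
I(a) + y*(-46) = -6*(-2) - 41*(-46) = 12 + 1886 = 1898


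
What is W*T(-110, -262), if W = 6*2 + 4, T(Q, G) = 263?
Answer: 4208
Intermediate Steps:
W = 16 (W = 12 + 4 = 16)
W*T(-110, -262) = 16*263 = 4208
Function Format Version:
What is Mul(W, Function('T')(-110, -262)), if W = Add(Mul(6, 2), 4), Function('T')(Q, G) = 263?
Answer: 4208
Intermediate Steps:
W = 16 (W = Add(12, 4) = 16)
Mul(W, Function('T')(-110, -262)) = Mul(16, 263) = 4208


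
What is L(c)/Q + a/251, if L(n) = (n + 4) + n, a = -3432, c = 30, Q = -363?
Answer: -1261880/91113 ≈ -13.850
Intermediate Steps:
L(n) = 4 + 2*n (L(n) = (4 + n) + n = 4 + 2*n)
L(c)/Q + a/251 = (4 + 2*30)/(-363) - 3432/251 = (4 + 60)*(-1/363) - 3432*1/251 = 64*(-1/363) - 3432/251 = -64/363 - 3432/251 = -1261880/91113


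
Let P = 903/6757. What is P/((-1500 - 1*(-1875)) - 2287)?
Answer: -903/12919384 ≈ -6.9895e-5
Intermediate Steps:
P = 903/6757 (P = 903*(1/6757) = 903/6757 ≈ 0.13364)
P/((-1500 - 1*(-1875)) - 2287) = 903/(6757*((-1500 - 1*(-1875)) - 2287)) = 903/(6757*((-1500 + 1875) - 2287)) = 903/(6757*(375 - 2287)) = (903/6757)/(-1912) = (903/6757)*(-1/1912) = -903/12919384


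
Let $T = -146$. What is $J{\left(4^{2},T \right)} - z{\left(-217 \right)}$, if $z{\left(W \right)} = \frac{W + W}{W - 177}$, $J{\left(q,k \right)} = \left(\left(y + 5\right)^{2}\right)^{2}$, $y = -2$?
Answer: $\frac{15740}{197} \approx 79.898$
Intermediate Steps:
$J{\left(q,k \right)} = 81$ ($J{\left(q,k \right)} = \left(\left(-2 + 5\right)^{2}\right)^{2} = \left(3^{2}\right)^{2} = 9^{2} = 81$)
$z{\left(W \right)} = \frac{2 W}{-177 + W}$
$J{\left(4^{2},T \right)} - z{\left(-217 \right)} = 81 - 2 \left(-217\right) \frac{1}{-177 - 217} = 81 - 2 \left(-217\right) \frac{1}{-394} = 81 - 2 \left(-217\right) \left(- \frac{1}{394}\right) = 81 - \frac{217}{197} = \frac{15740}{197}$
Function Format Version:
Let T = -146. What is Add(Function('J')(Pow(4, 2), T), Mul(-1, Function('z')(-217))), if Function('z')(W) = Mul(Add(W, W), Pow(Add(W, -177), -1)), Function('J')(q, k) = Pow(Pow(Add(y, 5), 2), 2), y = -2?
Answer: Rational(15740, 197) ≈ 79.898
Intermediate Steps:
Function('J')(q, k) = 81 (Function('J')(q, k) = Pow(Pow(Add(-2, 5), 2), 2) = Pow(Pow(3, 2), 2) = Pow(9, 2) = 81)
Function('z')(W) = Mul(2, W, Pow(Add(-177, W), -1)) (Function('z')(W) = Mul(Mul(2, W), Pow(Add(-177, W), -1)) = Mul(2, W, Pow(Add(-177, W), -1)))
Add(Function('J')(Pow(4, 2), T), Mul(-1, Function('z')(-217))) = Add(81, Mul(-1, Mul(2, -217, Pow(Add(-177, -217), -1)))) = Add(81, Mul(-1, Mul(2, -217, Pow(-394, -1)))) = Add(81, Mul(-1, Mul(2, -217, Rational(-1, 394)))) = Add(81, Mul(-1, Rational(217, 197))) = Add(81, Rational(-217, 197)) = Rational(15740, 197)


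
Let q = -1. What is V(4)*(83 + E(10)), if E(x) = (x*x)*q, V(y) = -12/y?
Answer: 51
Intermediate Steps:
E(x) = -x² (E(x) = (x*x)*(-1) = x²*(-1) = -x²)
V(4)*(83 + E(10)) = (-12/4)*(83 - 1*10²) = (-12*¼)*(83 - 1*100) = -3*(83 - 100) = -3*(-17) = 51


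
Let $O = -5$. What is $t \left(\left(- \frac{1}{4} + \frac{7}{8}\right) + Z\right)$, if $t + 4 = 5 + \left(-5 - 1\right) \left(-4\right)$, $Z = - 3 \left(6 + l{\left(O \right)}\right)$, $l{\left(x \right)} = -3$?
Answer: $- \frac{1675}{8} \approx -209.38$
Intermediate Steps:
$Z = -9$ ($Z = - 3 \left(6 - 3\right) = \left(-3\right) 3 = -9$)
$t = 25$ ($t = -4 + \left(5 + \left(-5 - 1\right) \left(-4\right)\right) = -4 + \left(5 - -24\right) = -4 + \left(5 + 24\right) = -4 + 29 = 25$)
$t \left(\left(- \frac{1}{4} + \frac{7}{8}\right) + Z\right) = 25 \left(\left(- \frac{1}{4} + \frac{7}{8}\right) - 9\right) = 25 \left(\frac{5}{8} - 9\right) = 25 \left(- \frac{67}{8}\right) = - \frac{1675}{8}$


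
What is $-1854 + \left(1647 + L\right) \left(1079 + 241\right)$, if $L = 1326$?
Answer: $3922506$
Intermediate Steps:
$-1854 + \left(1647 + L\right) \left(1079 + 241\right) = -1854 + \left(1647 + 1326\right) \left(1079 + 241\right) = -1854 + 2973 \cdot 1320 = -1854 + 3924360 = 3922506$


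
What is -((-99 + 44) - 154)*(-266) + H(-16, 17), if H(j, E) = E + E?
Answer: -55560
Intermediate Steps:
H(j, E) = 2*E
-((-99 + 44) - 154)*(-266) + H(-16, 17) = -((-99 + 44) - 154)*(-266) + 2*17 = -(-55 - 154)*(-266) + 34 = -1*(-209)*(-266) + 34 = 209*(-266) + 34 = -55594 + 34 = -55560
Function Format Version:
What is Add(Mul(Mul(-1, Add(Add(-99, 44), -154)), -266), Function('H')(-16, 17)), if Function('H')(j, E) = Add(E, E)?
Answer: -55560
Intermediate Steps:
Function('H')(j, E) = Mul(2, E)
Add(Mul(Mul(-1, Add(Add(-99, 44), -154)), -266), Function('H')(-16, 17)) = Add(Mul(Mul(-1, Add(Add(-99, 44), -154)), -266), Mul(2, 17)) = Add(Mul(Mul(-1, Add(-55, -154)), -266), 34) = Add(Mul(Mul(-1, -209), -266), 34) = Add(Mul(209, -266), 34) = Add(-55594, 34) = -55560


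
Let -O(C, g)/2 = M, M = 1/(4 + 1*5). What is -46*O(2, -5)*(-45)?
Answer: -460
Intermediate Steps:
M = 1/9 (M = 1/(4 + 5) = 1/9 ≈ 0.11111)
O(C, g) = -2/9 (O(C, g) = -2*1/9 = -2/9)
-46*O(2, -5)*(-45) = -46*(-2/9)*(-45) = (92/9)*(-45) = -460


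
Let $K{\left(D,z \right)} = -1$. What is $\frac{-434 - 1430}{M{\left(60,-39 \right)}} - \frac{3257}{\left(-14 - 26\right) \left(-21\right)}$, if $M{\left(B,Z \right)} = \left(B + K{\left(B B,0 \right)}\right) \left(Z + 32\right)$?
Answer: $\frac{31517}{49560} \approx 0.63594$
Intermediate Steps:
$M{\left(B,Z \right)} = \left(-1 + B\right) \left(32 + Z\right)$ ($M{\left(B,Z \right)} = \left(B - 1\right) \left(Z + 32\right) = \left(-1 + B\right) \left(32 + Z\right)$)
$\frac{-434 - 1430}{M{\left(60,-39 \right)}} - \frac{3257}{\left(-14 - 26\right) \left(-21\right)} = \frac{-434 - 1430}{-32 - -39 + 32 \cdot 60 + 60 \left(-39\right)} - \frac{3257}{\left(-14 - 26\right) \left(-21\right)} = - \frac{1864}{-32 + 39 + 1920 - 2340} - \frac{3257}{\left(-40\right) \left(-21\right)} = - \frac{1864}{-413} - \frac{3257}{840} = \left(-1864\right) \left(- \frac{1}{413}\right) - \frac{3257}{840} = \frac{1864}{413} - \frac{3257}{840} = \frac{31517}{49560}$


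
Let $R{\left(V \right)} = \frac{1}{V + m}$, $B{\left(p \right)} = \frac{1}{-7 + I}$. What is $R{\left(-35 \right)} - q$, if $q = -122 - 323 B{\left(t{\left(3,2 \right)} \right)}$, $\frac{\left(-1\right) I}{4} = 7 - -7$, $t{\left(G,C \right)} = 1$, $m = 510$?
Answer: $\frac{3497488}{29925} \approx 116.88$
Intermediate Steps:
$I = -56$ ($I = - 4 \left(7 - -7\right) = - 4 \left(7 + 7\right) = \left(-4\right) 14 = -56$)
$B{\left(p \right)} = - \frac{1}{63}$ ($B{\left(p \right)} = \frac{1}{-7 - 56} = \frac{1}{-63} = - \frac{1}{63}$)
$R{\left(V \right)} = \frac{1}{510 + V}$ ($R{\left(V \right)} = \frac{1}{V + 510} = \frac{1}{510 + V}$)
$q = - \frac{7363}{63}$ ($q = -122 - - \frac{323}{63} = -122 + \frac{323}{63} = - \frac{7363}{63} \approx -116.87$)
$R{\left(-35 \right)} - q = \frac{1}{510 - 35} - - \frac{7363}{63} = \frac{1}{475} + \frac{7363}{63} = \frac{3497488}{29925}$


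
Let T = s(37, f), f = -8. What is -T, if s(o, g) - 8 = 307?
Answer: -315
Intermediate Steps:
s(o, g) = 315 (s(o, g) = 8 + 307 = 315)
T = 315
-T = -1*315 = -315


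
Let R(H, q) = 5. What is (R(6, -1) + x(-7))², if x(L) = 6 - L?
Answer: 324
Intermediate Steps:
(R(6, -1) + x(-7))² = (5 + (6 - 1*(-7)))² = (5 + (6 + 7))² = (5 + 13)² = 18² = 324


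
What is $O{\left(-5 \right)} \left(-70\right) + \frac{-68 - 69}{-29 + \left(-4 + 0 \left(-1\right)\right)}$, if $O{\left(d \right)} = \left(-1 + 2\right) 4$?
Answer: $- \frac{9103}{33} \approx -275.85$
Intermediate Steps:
$O{\left(d \right)} = 4$ ($O{\left(d \right)} = 1 \cdot 4 = 4$)
$O{\left(-5 \right)} \left(-70\right) + \frac{-68 - 69}{-29 + \left(-4 + 0 \left(-1\right)\right)} = 4 \left(-70\right) + \frac{-68 - 69}{-29 + \left(-4 + 0 \left(-1\right)\right)} = -280 - \frac{137}{-29 + \left(-4 + 0\right)} = -280 - \frac{137}{-29 - 4} = -280 - \frac{137}{-33} = -280 - - \frac{137}{33} = -280 + \frac{137}{33} = - \frac{9103}{33}$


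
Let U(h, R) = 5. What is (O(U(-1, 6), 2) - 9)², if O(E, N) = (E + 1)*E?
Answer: 441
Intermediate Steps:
O(E, N) = E*(1 + E) (O(E, N) = (1 + E)*E = E*(1 + E))
(O(U(-1, 6), 2) - 9)² = (5*(1 + 5) - 9)² = (5*6 - 9)² = (30 - 9)² = 21² = 441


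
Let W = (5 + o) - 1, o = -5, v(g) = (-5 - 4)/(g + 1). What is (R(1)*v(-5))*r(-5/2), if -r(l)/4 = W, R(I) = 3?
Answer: 27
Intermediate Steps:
v(g) = -9/(1 + g)
W = -1 (W = (5 - 5) - 1 = 0 - 1 = -1)
r(l) = 4 (r(l) = -4*(-1) = 4)
(R(1)*v(-5))*r(-5/2) = (3*(-9/(1 - 5)))*4 = (3*(-9/(-4)))*4 = (3*(-9*(-1/4)))*4 = (3*(9/4))*4 = (27/4)*4 = 27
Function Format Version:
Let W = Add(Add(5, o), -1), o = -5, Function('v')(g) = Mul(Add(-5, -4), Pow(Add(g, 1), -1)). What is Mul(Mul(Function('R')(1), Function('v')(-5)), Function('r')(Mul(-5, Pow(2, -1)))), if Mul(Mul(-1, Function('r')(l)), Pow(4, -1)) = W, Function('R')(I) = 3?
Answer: 27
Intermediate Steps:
Function('v')(g) = Mul(-9, Pow(Add(1, g), -1))
W = -1 (W = Add(Add(5, -5), -1) = Add(0, -1) = -1)
Function('r')(l) = 4 (Function('r')(l) = Mul(-4, -1) = 4)
Mul(Mul(Function('R')(1), Function('v')(-5)), Function('r')(Mul(-5, Pow(2, -1)))) = Mul(Mul(3, Mul(-9, Pow(Add(1, -5), -1))), 4) = Mul(Mul(3, Mul(-9, Pow(-4, -1))), 4) = Mul(Mul(3, Mul(-9, Rational(-1, 4))), 4) = Mul(Mul(3, Rational(9, 4)), 4) = Mul(Rational(27, 4), 4) = 27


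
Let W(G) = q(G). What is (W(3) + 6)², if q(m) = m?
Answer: 81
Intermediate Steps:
W(G) = G
(W(3) + 6)² = (3 + 6)² = 9² = 81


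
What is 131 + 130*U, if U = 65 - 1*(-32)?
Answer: 12741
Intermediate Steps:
U = 97 (U = 65 + 32 = 97)
131 + 130*U = 131 + 130*97 = 131 + 12610 = 12741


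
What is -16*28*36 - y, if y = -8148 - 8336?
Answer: 356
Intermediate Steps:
y = -16484
-16*28*36 - y = -16*28*36 - 1*(-16484) = -448*36 + 16484 = -16128 + 16484 = 356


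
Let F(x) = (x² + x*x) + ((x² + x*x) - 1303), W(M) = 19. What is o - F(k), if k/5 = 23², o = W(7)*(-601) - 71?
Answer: -27994287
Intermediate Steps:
o = -11490 (o = 19*(-601) - 71 = -11419 - 71 = -11490)
k = 2645 (k = 5*23² = 5*529 = 2645)
F(x) = -1303 + 4*x² (F(x) = (x² + x²) + ((x² + x²) - 1303) = 2*x² + (2*x² - 1303) = 2*x² + (-1303 + 2*x²) = -1303 + 4*x²)
o - F(k) = -11490 - (-1303 + 4*2645²) = -11490 - (-1303 + 4*6996025) = -11490 - (-1303 + 27984100) = -11490 - 1*27982797 = -11490 - 27982797 = -27994287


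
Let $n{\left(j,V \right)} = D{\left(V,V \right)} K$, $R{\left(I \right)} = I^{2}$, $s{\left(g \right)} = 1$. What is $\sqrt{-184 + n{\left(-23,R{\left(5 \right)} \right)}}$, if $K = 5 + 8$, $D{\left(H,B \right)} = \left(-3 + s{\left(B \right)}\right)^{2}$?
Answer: $2 i \sqrt{33} \approx 11.489 i$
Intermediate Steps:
$D{\left(H,B \right)} = 4$ ($D{\left(H,B \right)} = \left(-3 + 1\right)^{2} = \left(-2\right)^{2} = 4$)
$K = 13$
$n{\left(j,V \right)} = 52$ ($n{\left(j,V \right)} = 4 \cdot 13 = 52$)
$\sqrt{-184 + n{\left(-23,R{\left(5 \right)} \right)}} = \sqrt{-184 + 52} = \sqrt{-132} = 2 i \sqrt{33}$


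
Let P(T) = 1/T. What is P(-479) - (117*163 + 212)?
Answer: -9236558/479 ≈ -19283.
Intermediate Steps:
P(-479) - (117*163 + 212) = 1/(-479) - (117*163 + 212) = -1/479 - (19071 + 212) = -1/479 - 1*19283 = -1/479 - 19283 = -9236558/479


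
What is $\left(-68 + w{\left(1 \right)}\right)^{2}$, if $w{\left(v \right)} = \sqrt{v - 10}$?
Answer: $4615 - 408 i \approx 4615.0 - 408.0 i$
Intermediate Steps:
$w{\left(v \right)} = \sqrt{-10 + v}$
$\left(-68 + w{\left(1 \right)}\right)^{2} = \left(-68 + \sqrt{-10 + 1}\right)^{2} = \left(-68 + \sqrt{-9}\right)^{2} = \left(-68 + 3 i\right)^{2}$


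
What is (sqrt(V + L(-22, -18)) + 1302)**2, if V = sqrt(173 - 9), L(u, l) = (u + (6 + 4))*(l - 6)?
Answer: (1302 + sqrt(2)*sqrt(144 + sqrt(41)))**2 ≈ 1.7407e+6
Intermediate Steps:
L(u, l) = (-6 + l)*(10 + u) (L(u, l) = (u + 10)*(-6 + l) = (10 + u)*(-6 + l) = (-6 + l)*(10 + u))
V = 2*sqrt(41) (V = sqrt(164) = 2*sqrt(41) ≈ 12.806)
(sqrt(V + L(-22, -18)) + 1302)**2 = (sqrt(2*sqrt(41) + (-60 - 6*(-22) + 10*(-18) - 18*(-22))) + 1302)**2 = (sqrt(2*sqrt(41) + (-60 + 132 - 180 + 396)) + 1302)**2 = (sqrt(2*sqrt(41) + 288) + 1302)**2 = (sqrt(288 + 2*sqrt(41)) + 1302)**2 = (1302 + sqrt(288 + 2*sqrt(41)))**2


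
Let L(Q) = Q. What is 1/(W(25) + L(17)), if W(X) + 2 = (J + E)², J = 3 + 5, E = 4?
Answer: 1/159 ≈ 0.0062893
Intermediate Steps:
J = 8
W(X) = 142 (W(X) = -2 + (8 + 4)² = -2 + 12² = -2 + 144 = 142)
1/(W(25) + L(17)) = 1/(142 + 17) = 1/159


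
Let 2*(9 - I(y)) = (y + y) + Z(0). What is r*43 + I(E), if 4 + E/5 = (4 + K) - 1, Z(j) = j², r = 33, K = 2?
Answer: 1423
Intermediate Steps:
E = 5 (E = -20 + 5*((4 + 2) - 1) = -20 + 5*(6 - 1) = -20 + 5*5 = -20 + 25 = 5)
I(y) = 9 - y (I(y) = 9 - ((y + y) + 0²)/2 = 9 - (2*y + 0)/2 = 9 - y)
r*43 + I(E) = 33*43 + (9 - 1*5) = 1419 + (9 - 5) = 1419 + 4 = 1423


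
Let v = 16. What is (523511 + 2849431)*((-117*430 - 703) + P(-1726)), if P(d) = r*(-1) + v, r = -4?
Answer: -171996431406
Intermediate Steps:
P(d) = 20 (P(d) = -4*(-1) + 16 = 4 + 16 = 20)
(523511 + 2849431)*((-117*430 - 703) + P(-1726)) = (523511 + 2849431)*((-117*430 - 703) + 20) = 3372942*((-50310 - 703) + 20) = 3372942*(-51013 + 20) = 3372942*(-50993) = -171996431406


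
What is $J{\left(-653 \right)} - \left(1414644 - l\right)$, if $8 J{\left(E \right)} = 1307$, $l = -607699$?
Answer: $- \frac{16177437}{8} \approx -2.0222 \cdot 10^{6}$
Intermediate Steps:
$J{\left(E \right)} = \frac{1307}{8}$ ($J{\left(E \right)} = \frac{1}{8} \cdot 1307 = \frac{1307}{8}$)
$J{\left(-653 \right)} - \left(1414644 - l\right) = \frac{1307}{8} - \left(1414644 - -607699\right) = \frac{1307}{8} - \left(1414644 + 607699\right) = \frac{1307}{8} - 2022343 = - \frac{16177437}{8}$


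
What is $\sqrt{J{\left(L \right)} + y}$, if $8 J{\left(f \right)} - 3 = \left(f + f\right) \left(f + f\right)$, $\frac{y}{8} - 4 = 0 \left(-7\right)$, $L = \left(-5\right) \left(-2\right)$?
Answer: $\frac{\sqrt{1318}}{4} \approx 9.0761$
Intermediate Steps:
$L = 10$
$y = 32$ ($y = 32 + 8 \cdot 0 \left(-7\right) = 32 + 8 \cdot 0 = 32 + 0 = 32$)
$J{\left(f \right)} = \frac{3}{8} + \frac{f^{2}}{2}$ ($J{\left(f \right)} = \frac{3}{8} + \frac{\left(f + f\right) \left(f + f\right)}{8} = \frac{3}{8} + \frac{2 f 2 f}{8} = \frac{3}{8} + \frac{4 f^{2}}{8} = \frac{3}{8} + \frac{f^{2}}{2}$)
$\sqrt{J{\left(L \right)} + y} = \sqrt{\left(\frac{3}{8} + \frac{10^{2}}{2}\right) + 32} = \sqrt{\left(\frac{3}{8} + \frac{1}{2} \cdot 100\right) + 32} = \sqrt{\left(\frac{3}{8} + 50\right) + 32} = \sqrt{\frac{403}{8} + 32} = \sqrt{\frac{659}{8}} = \frac{\sqrt{1318}}{4}$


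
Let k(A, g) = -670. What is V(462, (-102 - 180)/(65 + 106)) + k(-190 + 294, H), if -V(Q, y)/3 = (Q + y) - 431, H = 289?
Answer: -14403/19 ≈ -758.05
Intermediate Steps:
V(Q, y) = 1293 - 3*Q - 3*y (V(Q, y) = -3*((Q + y) - 431) = -3*(-431 + Q + y) = 1293 - 3*Q - 3*y)
V(462, (-102 - 180)/(65 + 106)) + k(-190 + 294, H) = (1293 - 3*462 - 3*(-102 - 180)/(65 + 106)) - 670 = (1293 - 1386 - (-846)/171) - 670 = (1293 - 1386 - 3*(-94/57)) - 670 = (1293 - 1386 + 94/19) - 670 = -1673/19 - 670 = -14403/19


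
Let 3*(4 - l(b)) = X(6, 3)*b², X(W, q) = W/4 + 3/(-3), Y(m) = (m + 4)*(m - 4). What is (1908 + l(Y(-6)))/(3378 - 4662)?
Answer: -1384/963 ≈ -1.4372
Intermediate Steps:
Y(m) = (-4 + m)*(4 + m) (Y(m) = (4 + m)*(-4 + m) = (-4 + m)*(4 + m))
X(W, q) = -1 + W/4 (X(W, q) = W*(¼) + 3*(-⅓) = W/4 - 1 = -1 + W/4)
l(b) = 4 - b²/6 (l(b) = 4 - (-1 + (¼)*6)*b²/3 = 4 - (-1 + 3/2)*b²/3 = 4 - b²/6)
(1908 + l(Y(-6)))/(3378 - 4662) = (1908 + (4 - (-16 + (-6)²)²/6))/(3378 - 4662) = (1908 + (4 - (-16 + 36)²/6))/(-1284) = (1908 + (4 - ⅙*20²))*(-1/1284) = (1908 + (4 - ⅙*400))*(-1/1284) = (1908 + (4 - 200/3))*(-1/1284) = (1908 - 188/3)*(-1/1284) = (5536/3)*(-1/1284) = -1384/963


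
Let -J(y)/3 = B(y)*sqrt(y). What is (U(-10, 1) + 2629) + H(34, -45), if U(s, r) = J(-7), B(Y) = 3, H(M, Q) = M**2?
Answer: 3785 - 9*I*sqrt(7) ≈ 3785.0 - 23.812*I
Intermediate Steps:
J(y) = -9*sqrt(y)
U(s, r) = -9*I*sqrt(7)
(U(-10, 1) + 2629) + H(34, -45) = (-9*I*sqrt(7) + 2629) + 34**2 = (2629 - 9*I*sqrt(7)) + 1156 = 3785 - 9*I*sqrt(7)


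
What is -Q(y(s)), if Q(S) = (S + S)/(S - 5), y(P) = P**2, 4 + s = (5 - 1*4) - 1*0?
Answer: -9/2 ≈ -4.5000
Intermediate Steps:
s = -3 (s = -4 + ((5 - 1*4) - 1*0) = -4 + ((5 - 4) + 0) = -4 + (1 + 0) = -4 + 1 = -3)
Q(S) = 2*S/(-5 + S) (Q(S) = (2*S)/(-5 + S) = 2*S/(-5 + S))
-Q(y(s)) = -2*(-3)**2/(-5 + (-3)**2) = -2*9/(-5 + 9) = -2*9/4 = -1*9/2 = -9/2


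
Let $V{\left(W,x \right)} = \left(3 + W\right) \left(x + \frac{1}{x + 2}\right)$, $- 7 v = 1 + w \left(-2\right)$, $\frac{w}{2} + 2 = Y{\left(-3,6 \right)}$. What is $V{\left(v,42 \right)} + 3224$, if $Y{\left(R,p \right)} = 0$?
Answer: $\frac{253795}{77} \approx 3296.0$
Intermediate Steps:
$w = -4$ ($w = -4 + 2 \cdot 0 = -4 + 0 = -4$)
$v = - \frac{9}{7}$ ($v = - \frac{1 - -8}{7} = - \frac{1 + 8}{7} = \left(- \frac{1}{7}\right) 9 = - \frac{9}{7} \approx -1.2857$)
$V{\left(W,x \right)} = \left(3 + W\right) \left(x + \frac{1}{2 + x}\right)$
$V{\left(v,42 \right)} + 3224 = \frac{3 - \frac{9}{7} + 3 \cdot 42^{2} + 6 \cdot 42 - \frac{9 \cdot 42^{2}}{7} + 2 \left(- \frac{9}{7}\right) 42}{2 + 42} + 3224 = \frac{3 - \frac{9}{7} + 3 \cdot 1764 + 252 - 2268 - 108}{44} + 3224 = \frac{3 - \frac{9}{7} + 5292 + 252 - 2268 - 108}{44} + 3224 = \frac{1}{44} \cdot \frac{22188}{7} + 3224 = \frac{5547}{77} + 3224 = \frac{253795}{77}$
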